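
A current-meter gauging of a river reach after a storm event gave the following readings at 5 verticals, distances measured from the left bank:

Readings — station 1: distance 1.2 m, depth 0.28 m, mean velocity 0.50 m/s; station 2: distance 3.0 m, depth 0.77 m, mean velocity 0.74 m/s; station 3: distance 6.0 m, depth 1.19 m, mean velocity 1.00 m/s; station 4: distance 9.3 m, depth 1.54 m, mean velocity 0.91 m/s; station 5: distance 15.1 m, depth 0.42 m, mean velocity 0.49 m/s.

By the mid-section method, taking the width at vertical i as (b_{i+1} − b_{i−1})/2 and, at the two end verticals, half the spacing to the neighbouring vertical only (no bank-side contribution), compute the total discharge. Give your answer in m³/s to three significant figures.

w_1 = (3.0 − 1.2)/2 = 0.9 m; q_1 = 0.50 × 0.28 × 0.9 = 0.1260 m³/s
w_2 = (6.0 − 1.2)/2 = 2.4 m; q_2 = 0.74 × 0.77 × 2.4 = 1.368 m³/s
w_3 = (9.3 − 3.0)/2 = 3.15 m; q_3 = 1.00 × 1.19 × 3.15 = 3.749 m³/s
w_4 = (15.1 − 6.0)/2 = 4.55 m; q_4 = 0.91 × 1.54 × 4.55 = 6.376 m³/s
w_5 = (15.1 − 9.3)/2 = 2.9 m; q_5 = 0.49 × 0.42 × 2.9 = 0.5968 m³/s
Q = Σ qᵢ = 12.22 m³/s

12.2 m³/s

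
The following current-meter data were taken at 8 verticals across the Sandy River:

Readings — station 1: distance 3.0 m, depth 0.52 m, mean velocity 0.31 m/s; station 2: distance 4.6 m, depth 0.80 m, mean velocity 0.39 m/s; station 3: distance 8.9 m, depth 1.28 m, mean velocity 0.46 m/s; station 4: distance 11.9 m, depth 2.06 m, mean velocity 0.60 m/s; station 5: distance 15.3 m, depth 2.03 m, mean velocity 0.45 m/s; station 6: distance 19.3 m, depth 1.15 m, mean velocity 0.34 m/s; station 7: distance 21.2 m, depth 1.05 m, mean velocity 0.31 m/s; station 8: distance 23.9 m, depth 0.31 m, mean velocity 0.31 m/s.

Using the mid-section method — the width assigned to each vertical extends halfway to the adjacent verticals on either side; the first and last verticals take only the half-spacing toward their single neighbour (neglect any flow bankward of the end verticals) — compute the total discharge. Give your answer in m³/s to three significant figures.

w_1 = (4.6 − 3.0)/2 = 0.8 m; q_1 = 0.31 × 0.52 × 0.8 = 0.1290 m³/s
w_2 = (8.9 − 3.0)/2 = 2.95 m; q_2 = 0.39 × 0.80 × 2.95 = 0.9204 m³/s
w_3 = (11.9 − 4.6)/2 = 3.65 m; q_3 = 0.46 × 1.28 × 3.65 = 2.149 m³/s
w_4 = (15.3 − 8.9)/2 = 3.2 m; q_4 = 0.60 × 2.06 × 3.2 = 3.955 m³/s
w_5 = (19.3 − 11.9)/2 = 3.7 m; q_5 = 0.45 × 2.03 × 3.7 = 3.380 m³/s
w_6 = (21.2 − 15.3)/2 = 2.95 m; q_6 = 0.34 × 1.15 × 2.95 = 1.153 m³/s
w_7 = (23.9 − 19.3)/2 = 2.3 m; q_7 = 0.31 × 1.05 × 2.3 = 0.7487 m³/s
w_8 = (23.9 − 21.2)/2 = 1.35 m; q_8 = 0.31 × 0.31 × 1.35 = 0.1297 m³/s
Q = Σ qᵢ = 12.57 m³/s

12.6 m³/s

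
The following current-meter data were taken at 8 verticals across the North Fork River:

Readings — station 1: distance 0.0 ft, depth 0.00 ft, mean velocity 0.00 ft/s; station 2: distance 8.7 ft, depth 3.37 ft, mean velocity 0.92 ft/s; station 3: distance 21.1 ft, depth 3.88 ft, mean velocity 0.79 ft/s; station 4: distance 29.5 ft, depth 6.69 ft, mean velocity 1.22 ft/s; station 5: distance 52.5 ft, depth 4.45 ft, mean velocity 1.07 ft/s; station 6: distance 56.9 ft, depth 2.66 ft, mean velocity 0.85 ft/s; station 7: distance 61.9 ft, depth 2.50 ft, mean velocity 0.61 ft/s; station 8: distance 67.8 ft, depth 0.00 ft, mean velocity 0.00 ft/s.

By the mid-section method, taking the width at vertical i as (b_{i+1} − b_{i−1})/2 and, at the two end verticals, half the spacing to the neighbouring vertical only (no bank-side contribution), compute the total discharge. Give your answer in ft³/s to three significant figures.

w_2 = (21.1 − 0.0)/2 = 10.55 ft; q_2 = 0.92 × 3.37 × 10.55 = 32.71 ft³/s
w_3 = (29.5 − 8.7)/2 = 10.4 ft; q_3 = 0.79 × 3.88 × 10.4 = 31.88 ft³/s
w_4 = (52.5 − 21.1)/2 = 15.7 ft; q_4 = 1.22 × 6.69 × 15.7 = 128.1 ft³/s
w_5 = (56.9 − 29.5)/2 = 13.7 ft; q_5 = 1.07 × 4.45 × 13.7 = 65.23 ft³/s
w_6 = (61.9 − 52.5)/2 = 4.7 ft; q_6 = 0.85 × 2.66 × 4.7 = 10.63 ft³/s
w_7 = (67.8 − 56.9)/2 = 5.45 ft; q_7 = 0.61 × 2.50 × 5.45 = 8.311 ft³/s
Stations 1, 8 contribute zero (depth or velocity is 0).
Q = Σ qᵢ = 276.9 ft³/s

277 ft³/s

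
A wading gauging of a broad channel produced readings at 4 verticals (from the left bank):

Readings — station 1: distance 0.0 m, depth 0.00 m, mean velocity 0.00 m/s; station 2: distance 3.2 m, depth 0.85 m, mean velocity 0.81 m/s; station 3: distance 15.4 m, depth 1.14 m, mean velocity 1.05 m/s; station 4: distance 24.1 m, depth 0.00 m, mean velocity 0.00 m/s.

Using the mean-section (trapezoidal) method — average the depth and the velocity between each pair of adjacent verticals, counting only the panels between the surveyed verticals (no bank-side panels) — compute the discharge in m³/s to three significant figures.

Panel 1-2: Δb = 3.2 m, d̄ = (0.00+0.85)/2 = 0.425, v̄ = (0.00+0.81)/2 = 0.405 → q = 3.2×0.425×0.405 = 0.5508 m³/s
Panel 2-3: Δb = 12.2 m, d̄ = (0.85+1.14)/2 = 0.995, v̄ = (0.81+1.05)/2 = 0.93 → q = 12.2×0.995×0.93 = 11.29 m³/s
Panel 3-4: Δb = 8.7 m, d̄ = (1.14+0.00)/2 = 0.57, v̄ = (1.05+0.00)/2 = 0.525 → q = 8.7×0.57×0.525 = 2.603 m³/s
Q = Σ q = 14.44 m³/s

14.4 m³/s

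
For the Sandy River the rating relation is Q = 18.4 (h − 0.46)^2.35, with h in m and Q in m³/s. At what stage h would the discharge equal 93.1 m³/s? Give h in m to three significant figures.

h − h₀ = (Q/C)^(1/b) = (93.1/18.4)^(1/2.35) = 1.994 m
h = 0.46 + 1.994 = 2.454 m

2.45 m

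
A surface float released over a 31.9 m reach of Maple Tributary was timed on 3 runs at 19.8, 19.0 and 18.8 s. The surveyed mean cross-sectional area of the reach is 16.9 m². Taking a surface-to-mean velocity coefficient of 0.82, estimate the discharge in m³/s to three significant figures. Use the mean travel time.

t̄ = (19.8 + 19.0 + 18.8) / 3 = 19.2 s
v_surface = L / t̄ = 31.9 / 19.2 = 1.661 m/s
v_mean = 0.82 × 1.661 = 1.362 m/s
Q = A × v_mean = 16.9 × 1.362 = 23.02 m³/s

23.0 m³/s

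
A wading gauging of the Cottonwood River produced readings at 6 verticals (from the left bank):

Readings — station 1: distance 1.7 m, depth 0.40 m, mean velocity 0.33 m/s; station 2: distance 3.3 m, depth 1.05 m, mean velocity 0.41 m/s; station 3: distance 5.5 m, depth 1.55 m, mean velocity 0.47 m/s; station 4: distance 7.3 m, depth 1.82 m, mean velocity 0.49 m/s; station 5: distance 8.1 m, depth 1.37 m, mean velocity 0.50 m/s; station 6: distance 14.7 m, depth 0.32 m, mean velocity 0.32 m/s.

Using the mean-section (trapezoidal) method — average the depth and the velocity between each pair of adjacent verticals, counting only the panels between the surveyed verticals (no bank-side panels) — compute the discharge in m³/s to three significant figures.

Panel 1-2: Δb = 1.6 m, d̄ = (0.40+1.05)/2 = 0.725, v̄ = (0.33+0.41)/2 = 0.37 → q = 1.6×0.725×0.37 = 0.4292 m³/s
Panel 2-3: Δb = 2.2 m, d̄ = (1.05+1.55)/2 = 1.3, v̄ = (0.41+0.47)/2 = 0.44 → q = 2.2×1.3×0.44 = 1.258 m³/s
Panel 3-4: Δb = 1.8 m, d̄ = (1.55+1.82)/2 = 1.685, v̄ = (0.47+0.49)/2 = 0.48 → q = 1.8×1.685×0.48 = 1.456 m³/s
Panel 4-5: Δb = 0.8 m, d̄ = (1.82+1.37)/2 = 1.595, v̄ = (0.49+0.50)/2 = 0.495 → q = 0.8×1.595×0.495 = 0.6316 m³/s
Panel 5-6: Δb = 6.6 m, d̄ = (1.37+0.32)/2 = 0.845, v̄ = (0.50+0.32)/2 = 0.41 → q = 6.6×0.845×0.41 = 2.287 m³/s
Q = Σ q = 6.062 m³/s

6.06 m³/s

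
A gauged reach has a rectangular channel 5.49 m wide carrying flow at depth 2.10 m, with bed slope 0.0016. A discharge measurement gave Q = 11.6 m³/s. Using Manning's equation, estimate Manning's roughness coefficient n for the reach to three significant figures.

0.0446

A = b·y = 5.49 × 2.10 = 11.53 m²
P = b + 2y = 5.49 + 2×2.10 = 9.690 m
R = A/P = 11.53/9.690 = 1.190 m
n = (1/Q)·A·R^(2/3)·S^(1/2) = (1/11.6) × 11.53 × 1.123 × 0.04000 = 0.04464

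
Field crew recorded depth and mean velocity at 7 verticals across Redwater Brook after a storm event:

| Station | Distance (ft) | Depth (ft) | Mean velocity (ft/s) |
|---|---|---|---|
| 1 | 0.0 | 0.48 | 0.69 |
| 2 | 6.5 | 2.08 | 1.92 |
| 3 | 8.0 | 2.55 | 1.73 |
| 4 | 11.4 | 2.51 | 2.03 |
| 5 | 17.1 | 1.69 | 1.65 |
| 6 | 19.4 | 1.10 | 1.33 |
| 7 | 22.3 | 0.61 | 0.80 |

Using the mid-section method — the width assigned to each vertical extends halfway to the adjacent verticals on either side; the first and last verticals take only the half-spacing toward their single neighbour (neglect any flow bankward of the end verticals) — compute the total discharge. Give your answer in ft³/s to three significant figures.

66.7 ft³/s

w_1 = (6.5 − 0.0)/2 = 3.25 ft; q_1 = 0.69 × 0.48 × 3.25 = 1.076 ft³/s
w_2 = (8.0 − 0.0)/2 = 4 ft; q_2 = 1.92 × 2.08 × 4 = 15.97 ft³/s
w_3 = (11.4 − 6.5)/2 = 2.45 ft; q_3 = 1.73 × 2.55 × 2.45 = 10.81 ft³/s
w_4 = (17.1 − 8.0)/2 = 4.55 ft; q_4 = 2.03 × 2.51 × 4.55 = 23.18 ft³/s
w_5 = (19.4 − 11.4)/2 = 4 ft; q_5 = 1.65 × 1.69 × 4 = 11.15 ft³/s
w_6 = (22.3 − 17.1)/2 = 2.6 ft; q_6 = 1.33 × 1.10 × 2.6 = 3.804 ft³/s
w_7 = (22.3 − 19.4)/2 = 1.45 ft; q_7 = 0.80 × 0.61 × 1.45 = 0.7076 ft³/s
Q = Σ qᵢ = 66.71 ft³/s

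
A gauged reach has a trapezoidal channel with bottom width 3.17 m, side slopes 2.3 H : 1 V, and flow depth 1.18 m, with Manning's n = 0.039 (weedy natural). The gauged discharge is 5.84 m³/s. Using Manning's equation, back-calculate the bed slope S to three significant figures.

0.00154

A = (b + z·y)·y = (3.17 + 2.3×1.18)×1.18 = 6.943 m²
P = b + 2y√(1+z²) = 3.17 + 2×1.18×√(1+2.3²) = 9.089 m
R = A/P = 6.943/9.089 = 0.7639 m
S = (Q·n / (1·A·R^(2/3)))² = (5.84×0.039 / (1×6.943×0.8357))² = 0.001541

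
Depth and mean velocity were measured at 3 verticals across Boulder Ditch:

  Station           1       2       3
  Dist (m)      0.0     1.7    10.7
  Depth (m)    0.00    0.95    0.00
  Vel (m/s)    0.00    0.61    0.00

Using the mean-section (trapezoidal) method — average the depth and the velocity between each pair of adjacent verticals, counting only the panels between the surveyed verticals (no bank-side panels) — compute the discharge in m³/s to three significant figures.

Panel 1-2: Δb = 1.7 m, d̄ = (0.00+0.95)/2 = 0.475, v̄ = (0.00+0.61)/2 = 0.305 → q = 1.7×0.475×0.305 = 0.2463 m³/s
Panel 2-3: Δb = 9 m, d̄ = (0.95+0.00)/2 = 0.475, v̄ = (0.61+0.00)/2 = 0.305 → q = 9×0.475×0.305 = 1.304 m³/s
Q = Σ q = 1.550 m³/s

1.55 m³/s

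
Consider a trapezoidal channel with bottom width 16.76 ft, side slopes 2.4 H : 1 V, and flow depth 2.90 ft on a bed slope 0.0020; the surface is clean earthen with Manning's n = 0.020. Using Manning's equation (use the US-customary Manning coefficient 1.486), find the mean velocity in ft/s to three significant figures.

A = (b + z·y)·y = (16.76 + 2.4×2.90)×2.90 = 68.79 ft²
P = b + 2y√(1+z²) = 16.76 + 2×2.90×√(1+2.4²) = 31.84 ft
R = A/P = 68.79/31.84 = 2.160 ft
Q = (1.486/n)·A·R^(2/3)·S^(1/2) = (1.486/0.020) × 68.79 × 2.160^(2/3) × 0.0020^(1/2) = 382.0 ft³/s
V = Q/A = 382.0/68.79 = 5.553 ft/s

5.55 ft/s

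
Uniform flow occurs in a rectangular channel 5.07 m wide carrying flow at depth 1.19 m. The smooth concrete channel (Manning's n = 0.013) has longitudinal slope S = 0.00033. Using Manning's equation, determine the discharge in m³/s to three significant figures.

7.32 m³/s

A = b·y = 5.07 × 1.19 = 6.033 m²
P = b + 2y = 5.07 + 2×1.19 = 7.450 m
R = A/P = 6.033/7.450 = 0.8098 m
Q = (1/n)·A·R^(2/3)·S^(1/2) = (1/0.013) × 6.033 × 0.8098^(2/3) × 0.00033^(1/2) = 7.325 m³/s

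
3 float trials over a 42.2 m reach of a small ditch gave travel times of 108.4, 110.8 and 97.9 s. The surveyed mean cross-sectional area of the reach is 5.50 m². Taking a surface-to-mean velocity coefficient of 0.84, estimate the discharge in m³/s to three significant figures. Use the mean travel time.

t̄ = (108.4 + 110.8 + 97.9) / 3 = 105.7 s
v_surface = L / t̄ = 42.2 / 105.7 = 0.3992 m/s
v_mean = 0.84 × 0.3992 = 0.3354 m/s
Q = A × v_mean = 5.50 × 0.3354 = 1.845 m³/s

1.84 m³/s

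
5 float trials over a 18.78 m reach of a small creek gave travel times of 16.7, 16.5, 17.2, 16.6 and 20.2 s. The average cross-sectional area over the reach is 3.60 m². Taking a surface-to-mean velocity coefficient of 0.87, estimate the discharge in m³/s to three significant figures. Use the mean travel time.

3.37 m³/s

t̄ = (16.7 + 16.5 + 17.2 + 16.6 + 20.2) / 5 = 17.44 s
v_surface = L / t̄ = 18.78 / 17.44 = 1.077 m/s
v_mean = 0.87 × 1.077 = 0.9368 m/s
Q = A × v_mean = 3.60 × 0.9368 = 3.373 m³/s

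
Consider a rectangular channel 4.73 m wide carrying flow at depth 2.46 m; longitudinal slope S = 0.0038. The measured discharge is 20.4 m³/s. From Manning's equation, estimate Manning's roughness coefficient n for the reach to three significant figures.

A = b·y = 4.73 × 2.46 = 11.64 m²
P = b + 2y = 4.73 + 2×2.46 = 9.650 m
R = A/P = 11.64/9.650 = 1.206 m
n = (1/Q)·A·R^(2/3)·S^(1/2) = (1/20.4) × 11.64 × 1.133 × 0.06164 = 0.03983

0.0398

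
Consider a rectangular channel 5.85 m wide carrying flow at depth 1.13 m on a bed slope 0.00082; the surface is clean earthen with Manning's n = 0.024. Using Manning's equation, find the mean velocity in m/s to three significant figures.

A = b·y = 5.85 × 1.13 = 6.611 m²
P = b + 2y = 5.85 + 2×1.13 = 8.110 m
R = A/P = 6.611/8.110 = 0.8151 m
Q = (1/n)·A·R^(2/3)·S^(1/2) = (1/0.024) × 6.611 × 0.8151^(2/3) × 0.00082^(1/2) = 6.882 m³/s
V = Q/A = 6.882/6.611 = 1.041 m/s

1.04 m/s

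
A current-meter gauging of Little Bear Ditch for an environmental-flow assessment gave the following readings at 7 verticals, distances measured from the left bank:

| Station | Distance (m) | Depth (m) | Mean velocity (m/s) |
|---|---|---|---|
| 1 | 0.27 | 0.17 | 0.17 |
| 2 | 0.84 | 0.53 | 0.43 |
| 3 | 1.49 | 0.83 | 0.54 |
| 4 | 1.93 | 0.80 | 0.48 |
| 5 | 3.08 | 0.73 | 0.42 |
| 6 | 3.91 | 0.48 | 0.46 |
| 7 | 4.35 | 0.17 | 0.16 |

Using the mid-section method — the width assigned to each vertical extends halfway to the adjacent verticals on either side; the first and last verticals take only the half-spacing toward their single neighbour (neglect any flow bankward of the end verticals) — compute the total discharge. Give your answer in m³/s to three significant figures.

w_1 = (0.84 − 0.27)/2 = 0.285 m; q_1 = 0.17 × 0.17 × 0.285 = 0.008237 m³/s
w_2 = (1.49 − 0.27)/2 = 0.61 m; q_2 = 0.43 × 0.53 × 0.61 = 0.1390 m³/s
w_3 = (1.93 − 0.84)/2 = 0.545 m; q_3 = 0.54 × 0.83 × 0.545 = 0.2443 m³/s
w_4 = (3.08 − 1.49)/2 = 0.795 m; q_4 = 0.48 × 0.80 × 0.795 = 0.3053 m³/s
w_5 = (3.91 − 1.93)/2 = 0.99 m; q_5 = 0.42 × 0.73 × 0.99 = 0.3035 m³/s
w_6 = (4.35 − 3.08)/2 = 0.635 m; q_6 = 0.46 × 0.48 × 0.635 = 0.1402 m³/s
w_7 = (4.35 − 3.91)/2 = 0.22 m; q_7 = 0.16 × 0.17 × 0.22 = 0.005984 m³/s
Q = Σ qᵢ = 1.147 m³/s

1.15 m³/s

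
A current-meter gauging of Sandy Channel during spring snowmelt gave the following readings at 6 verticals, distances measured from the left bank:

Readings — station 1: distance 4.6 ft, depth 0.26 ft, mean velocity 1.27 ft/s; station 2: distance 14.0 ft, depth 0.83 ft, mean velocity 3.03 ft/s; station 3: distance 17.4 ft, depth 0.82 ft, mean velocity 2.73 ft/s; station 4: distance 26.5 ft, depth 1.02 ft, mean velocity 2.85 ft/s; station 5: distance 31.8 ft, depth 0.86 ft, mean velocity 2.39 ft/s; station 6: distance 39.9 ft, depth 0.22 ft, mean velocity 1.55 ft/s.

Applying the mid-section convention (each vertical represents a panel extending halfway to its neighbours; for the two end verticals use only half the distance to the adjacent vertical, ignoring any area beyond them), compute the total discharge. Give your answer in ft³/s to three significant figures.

w_1 = (14.0 − 4.6)/2 = 4.7 ft; q_1 = 1.27 × 0.26 × 4.7 = 1.552 ft³/s
w_2 = (17.4 − 4.6)/2 = 6.4 ft; q_2 = 3.03 × 0.83 × 6.4 = 16.10 ft³/s
w_3 = (26.5 − 14.0)/2 = 6.25 ft; q_3 = 2.73 × 0.82 × 6.25 = 13.99 ft³/s
w_4 = (31.8 − 17.4)/2 = 7.2 ft; q_4 = 2.85 × 1.02 × 7.2 = 20.93 ft³/s
w_5 = (39.9 − 26.5)/2 = 6.7 ft; q_5 = 2.39 × 0.86 × 6.7 = 13.77 ft³/s
w_6 = (39.9 − 31.8)/2 = 4.05 ft; q_6 = 1.55 × 0.22 × 4.05 = 1.381 ft³/s
Q = Σ qᵢ = 67.72 ft³/s

67.7 ft³/s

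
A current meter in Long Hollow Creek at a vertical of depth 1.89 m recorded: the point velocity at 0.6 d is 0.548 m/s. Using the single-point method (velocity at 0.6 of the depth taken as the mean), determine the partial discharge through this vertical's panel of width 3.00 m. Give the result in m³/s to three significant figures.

v̄ = v₀.₆ = 0.548 m/s
q = v̄ × d × w = 0.5480 × 1.89 × 3.00 = 3.107 m³/s

3.11 m³/s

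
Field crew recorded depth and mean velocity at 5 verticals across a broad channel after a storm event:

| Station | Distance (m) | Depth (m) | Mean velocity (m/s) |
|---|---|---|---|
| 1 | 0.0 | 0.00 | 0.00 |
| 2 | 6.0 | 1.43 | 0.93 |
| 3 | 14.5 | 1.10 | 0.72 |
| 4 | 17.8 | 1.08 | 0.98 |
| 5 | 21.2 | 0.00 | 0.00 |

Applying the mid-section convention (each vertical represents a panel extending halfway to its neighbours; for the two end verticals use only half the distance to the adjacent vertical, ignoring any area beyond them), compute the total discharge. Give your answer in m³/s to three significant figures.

w_2 = (14.5 − 0.0)/2 = 7.25 m; q_2 = 0.93 × 1.43 × 7.25 = 9.642 m³/s
w_3 = (17.8 − 6.0)/2 = 5.9 m; q_3 = 0.72 × 1.10 × 5.9 = 4.673 m³/s
w_4 = (21.2 − 14.5)/2 = 3.35 m; q_4 = 0.98 × 1.08 × 3.35 = 3.546 m³/s
Stations 1, 5 contribute zero (depth or velocity is 0).
Q = Σ qᵢ = 17.86 m³/s

17.9 m³/s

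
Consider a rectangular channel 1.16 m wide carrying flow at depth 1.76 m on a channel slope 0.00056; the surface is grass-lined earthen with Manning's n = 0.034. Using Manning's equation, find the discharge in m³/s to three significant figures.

A = b·y = 1.16 × 1.76 = 2.042 m²
P = b + 2y = 1.16 + 2×1.76 = 4.680 m
R = A/P = 2.042/4.680 = 0.4362 m
Q = (1/n)·A·R^(2/3)·S^(1/2) = (1/0.034) × 2.042 × 0.4362^(2/3) × 0.00056^(1/2) = 0.8173 m³/s

0.817 m³/s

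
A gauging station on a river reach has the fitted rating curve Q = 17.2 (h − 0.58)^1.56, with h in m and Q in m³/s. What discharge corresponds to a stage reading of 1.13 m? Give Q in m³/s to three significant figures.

Q = 17.2 × (1.13 − 0.58)^1.56 = 17.2 × 0.55^1.56 = 6.769 m³/s

6.77 m³/s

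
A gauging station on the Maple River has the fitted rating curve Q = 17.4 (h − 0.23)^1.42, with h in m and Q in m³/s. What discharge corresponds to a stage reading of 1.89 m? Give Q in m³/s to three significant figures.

35.7 m³/s

Q = 17.4 × (1.89 − 0.23)^1.42 = 17.4 × 1.66^1.42 = 35.74 m³/s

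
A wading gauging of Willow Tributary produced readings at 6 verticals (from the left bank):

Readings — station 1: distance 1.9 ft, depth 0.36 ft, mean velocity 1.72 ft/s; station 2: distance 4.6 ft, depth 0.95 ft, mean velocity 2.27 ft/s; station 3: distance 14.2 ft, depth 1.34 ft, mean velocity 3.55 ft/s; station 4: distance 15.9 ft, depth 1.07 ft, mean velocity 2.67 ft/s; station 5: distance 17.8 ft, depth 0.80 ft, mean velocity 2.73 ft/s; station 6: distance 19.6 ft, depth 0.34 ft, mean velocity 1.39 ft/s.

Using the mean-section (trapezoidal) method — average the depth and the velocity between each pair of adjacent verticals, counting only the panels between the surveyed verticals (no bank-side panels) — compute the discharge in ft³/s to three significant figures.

48.8 ft³/s

Panel 1-2: Δb = 2.7 ft, d̄ = (0.36+0.95)/2 = 0.655, v̄ = (1.72+2.27)/2 = 1.995 → q = 2.7×0.655×1.995 = 3.528 ft³/s
Panel 2-3: Δb = 9.6 ft, d̄ = (0.95+1.34)/2 = 1.145, v̄ = (2.27+3.55)/2 = 2.91 → q = 9.6×1.145×2.91 = 31.99 ft³/s
Panel 3-4: Δb = 1.7 ft, d̄ = (1.34+1.07)/2 = 1.205, v̄ = (3.55+2.67)/2 = 3.11 → q = 1.7×1.205×3.11 = 6.371 ft³/s
Panel 4-5: Δb = 1.9 ft, d̄ = (1.07+0.80)/2 = 0.935, v̄ = (2.67+2.73)/2 = 2.7 → q = 1.9×0.935×2.7 = 4.797 ft³/s
Panel 5-6: Δb = 1.8 ft, d̄ = (0.80+0.34)/2 = 0.57, v̄ = (2.73+1.39)/2 = 2.06 → q = 1.8×0.57×2.06 = 2.114 ft³/s
Q = Σ q = 48.80 ft³/s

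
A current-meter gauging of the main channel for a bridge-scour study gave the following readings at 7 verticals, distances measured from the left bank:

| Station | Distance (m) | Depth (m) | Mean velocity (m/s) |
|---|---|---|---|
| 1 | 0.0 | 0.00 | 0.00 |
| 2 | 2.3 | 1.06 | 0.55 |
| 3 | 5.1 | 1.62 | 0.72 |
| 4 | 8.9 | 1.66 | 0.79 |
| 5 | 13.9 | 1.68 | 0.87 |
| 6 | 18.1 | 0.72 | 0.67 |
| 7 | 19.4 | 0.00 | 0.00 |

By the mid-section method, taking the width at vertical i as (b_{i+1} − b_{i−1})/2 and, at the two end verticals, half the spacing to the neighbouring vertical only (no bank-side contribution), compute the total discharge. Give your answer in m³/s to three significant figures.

w_2 = (5.1 − 0.0)/2 = 2.55 m; q_2 = 0.55 × 1.06 × 2.55 = 1.487 m³/s
w_3 = (8.9 − 2.3)/2 = 3.3 m; q_3 = 0.72 × 1.62 × 3.3 = 3.849 m³/s
w_4 = (13.9 − 5.1)/2 = 4.4 m; q_4 = 0.79 × 1.66 × 4.4 = 5.770 m³/s
w_5 = (18.1 − 8.9)/2 = 4.6 m; q_5 = 0.87 × 1.68 × 4.6 = 6.723 m³/s
w_6 = (19.4 − 13.9)/2 = 2.75 m; q_6 = 0.67 × 0.72 × 2.75 = 1.327 m³/s
Stations 1, 7 contribute zero (depth or velocity is 0).
Q = Σ qᵢ = 19.16 m³/s

19.2 m³/s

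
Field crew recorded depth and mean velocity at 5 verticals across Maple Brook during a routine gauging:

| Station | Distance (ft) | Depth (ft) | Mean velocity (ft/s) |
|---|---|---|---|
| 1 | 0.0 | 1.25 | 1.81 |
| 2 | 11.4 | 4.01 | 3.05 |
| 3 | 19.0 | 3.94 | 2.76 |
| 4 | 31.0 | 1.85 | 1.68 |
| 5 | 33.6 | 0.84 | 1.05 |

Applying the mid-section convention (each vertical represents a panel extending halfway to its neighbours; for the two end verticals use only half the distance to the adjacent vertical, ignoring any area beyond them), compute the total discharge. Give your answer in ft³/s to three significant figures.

259 ft³/s

w_1 = (11.4 − 0.0)/2 = 5.7 ft; q_1 = 1.81 × 1.25 × 5.7 = 12.90 ft³/s
w_2 = (19.0 − 0.0)/2 = 9.5 ft; q_2 = 3.05 × 4.01 × 9.5 = 116.2 ft³/s
w_3 = (31.0 − 11.4)/2 = 9.8 ft; q_3 = 2.76 × 3.94 × 9.8 = 106.6 ft³/s
w_4 = (33.6 − 19.0)/2 = 7.3 ft; q_4 = 1.68 × 1.85 × 7.3 = 22.69 ft³/s
w_5 = (33.6 − 31.0)/2 = 1.3 ft; q_5 = 1.05 × 0.84 × 1.3 = 1.147 ft³/s
Q = Σ qᵢ = 259.5 ft³/s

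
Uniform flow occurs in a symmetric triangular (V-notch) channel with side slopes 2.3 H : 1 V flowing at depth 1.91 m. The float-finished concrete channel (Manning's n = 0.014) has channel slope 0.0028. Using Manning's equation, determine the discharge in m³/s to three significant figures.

29.0 m³/s

A = z·y² = 2.3×1.91² = 8.391 m²
P = 2y√(1+z²) = 2×1.91×√(1+2.3²) = 9.581 m
R = A/P = 8.391/9.581 = 0.8758 m
Q = (1/n)·A·R^(2/3)·S^(1/2) = (1/0.014) × 8.391 × 0.8758^(2/3) × 0.0028^(1/2) = 29.03 m³/s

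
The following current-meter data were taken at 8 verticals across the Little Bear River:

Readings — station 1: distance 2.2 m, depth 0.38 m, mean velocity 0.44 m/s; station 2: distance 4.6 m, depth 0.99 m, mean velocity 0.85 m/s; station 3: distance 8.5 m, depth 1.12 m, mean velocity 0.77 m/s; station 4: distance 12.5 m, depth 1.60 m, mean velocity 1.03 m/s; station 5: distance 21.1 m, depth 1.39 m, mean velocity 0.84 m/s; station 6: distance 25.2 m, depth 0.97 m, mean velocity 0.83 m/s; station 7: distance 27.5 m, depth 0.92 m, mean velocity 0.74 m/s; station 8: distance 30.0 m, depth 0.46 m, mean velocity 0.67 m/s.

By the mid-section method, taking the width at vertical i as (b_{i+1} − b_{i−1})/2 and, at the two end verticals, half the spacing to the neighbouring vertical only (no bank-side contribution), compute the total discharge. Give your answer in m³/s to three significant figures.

w_1 = (4.6 − 2.2)/2 = 1.2 m; q_1 = 0.44 × 0.38 × 1.2 = 0.2006 m³/s
w_2 = (8.5 − 2.2)/2 = 3.15 m; q_2 = 0.85 × 0.99 × 3.15 = 2.651 m³/s
w_3 = (12.5 − 4.6)/2 = 3.95 m; q_3 = 0.77 × 1.12 × 3.95 = 3.406 m³/s
w_4 = (21.1 − 8.5)/2 = 6.3 m; q_4 = 1.03 × 1.60 × 6.3 = 10.38 m³/s
w_5 = (25.2 − 12.5)/2 = 6.35 m; q_5 = 0.84 × 1.39 × 6.35 = 7.414 m³/s
w_6 = (27.5 − 21.1)/2 = 3.2 m; q_6 = 0.83 × 0.97 × 3.2 = 2.576 m³/s
w_7 = (30.0 − 25.2)/2 = 2.4 m; q_7 = 0.74 × 0.92 × 2.4 = 1.634 m³/s
w_8 = (30.0 − 27.5)/2 = 1.25 m; q_8 = 0.67 × 0.46 × 1.25 = 0.3853 m³/s
Q = Σ qᵢ = 28.65 m³/s

28.6 m³/s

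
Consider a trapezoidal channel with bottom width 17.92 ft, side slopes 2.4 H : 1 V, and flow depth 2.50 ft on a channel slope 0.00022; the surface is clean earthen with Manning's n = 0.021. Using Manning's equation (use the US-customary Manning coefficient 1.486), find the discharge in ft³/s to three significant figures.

97.4 ft³/s

A = (b + z·y)·y = (17.92 + 2.4×2.50)×2.50 = 59.80 ft²
P = b + 2y√(1+z²) = 17.92 + 2×2.50×√(1+2.4²) = 30.92 ft
R = A/P = 59.80/30.92 = 1.934 ft
Q = (1.486/n)·A·R^(2/3)·S^(1/2) = (1.486/0.021) × 59.80 × 1.934^(2/3) × 0.00022^(1/2) = 97.43 ft³/s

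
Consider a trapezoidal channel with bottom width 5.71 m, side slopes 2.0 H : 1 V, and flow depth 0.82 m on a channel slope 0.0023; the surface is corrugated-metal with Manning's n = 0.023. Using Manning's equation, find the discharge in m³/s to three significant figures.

A = (b + z·y)·y = (5.71 + 2.0×0.82)×0.82 = 6.027 m²
P = b + 2y√(1+z²) = 5.71 + 2×0.82×√(1+2.0²) = 9.377 m
R = A/P = 6.027/9.377 = 0.6427 m
Q = (1/n)·A·R^(2/3)·S^(1/2) = (1/0.023) × 6.027 × 0.6427^(2/3) × 0.0023^(1/2) = 9.360 m³/s

9.36 m³/s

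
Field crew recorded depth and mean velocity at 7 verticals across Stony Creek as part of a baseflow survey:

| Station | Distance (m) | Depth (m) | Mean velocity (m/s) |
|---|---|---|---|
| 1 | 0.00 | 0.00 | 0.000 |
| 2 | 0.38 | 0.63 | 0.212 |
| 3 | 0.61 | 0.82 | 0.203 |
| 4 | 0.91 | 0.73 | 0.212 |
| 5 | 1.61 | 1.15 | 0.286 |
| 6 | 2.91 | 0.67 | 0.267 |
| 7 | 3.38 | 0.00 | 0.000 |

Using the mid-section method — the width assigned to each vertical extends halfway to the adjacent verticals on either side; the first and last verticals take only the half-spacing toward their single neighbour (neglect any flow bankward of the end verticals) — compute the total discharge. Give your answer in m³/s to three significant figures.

0.649 m³/s

w_2 = (0.61 − 0.00)/2 = 0.305 m; q_2 = 0.212 × 0.63 × 0.305 = 0.04074 m³/s
w_3 = (0.91 − 0.38)/2 = 0.265 m; q_3 = 0.203 × 0.82 × 0.265 = 0.04411 m³/s
w_4 = (1.61 − 0.61)/2 = 0.5 m; q_4 = 0.212 × 0.73 × 0.5 = 0.07738 m³/s
w_5 = (2.91 − 0.91)/2 = 1 m; q_5 = 0.286 × 1.15 × 1 = 0.3289 m³/s
w_6 = (3.38 − 1.61)/2 = 0.885 m; q_6 = 0.267 × 0.67 × 0.885 = 0.1583 m³/s
Stations 1, 7 contribute zero (depth or velocity is 0).
Q = Σ qᵢ = 0.6494 m³/s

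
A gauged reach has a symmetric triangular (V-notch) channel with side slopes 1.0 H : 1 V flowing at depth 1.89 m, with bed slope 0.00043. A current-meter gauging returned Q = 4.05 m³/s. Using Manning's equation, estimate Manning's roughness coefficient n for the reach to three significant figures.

0.0140

A = z·y² = 1.0×1.89² = 3.572 m²
P = 2y√(1+z²) = 2×1.89×√(1+1.0²) = 5.346 m
R = A/P = 3.572/5.346 = 0.6682 m
n = (1/Q)·A·R^(2/3)·S^(1/2) = (1/4.05) × 3.572 × 0.7643 × 0.02074 = 0.01398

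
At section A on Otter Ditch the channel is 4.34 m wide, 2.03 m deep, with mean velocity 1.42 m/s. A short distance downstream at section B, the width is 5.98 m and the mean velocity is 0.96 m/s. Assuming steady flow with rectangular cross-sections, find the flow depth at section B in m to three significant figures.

2.18 m

Q = A₁V₁ = (4.34×2.03) × 1.42 = 12.51 m³/s
d₂ = Q/(b₂ V₂) = 12.51/(5.98×0.96) = 2.179 m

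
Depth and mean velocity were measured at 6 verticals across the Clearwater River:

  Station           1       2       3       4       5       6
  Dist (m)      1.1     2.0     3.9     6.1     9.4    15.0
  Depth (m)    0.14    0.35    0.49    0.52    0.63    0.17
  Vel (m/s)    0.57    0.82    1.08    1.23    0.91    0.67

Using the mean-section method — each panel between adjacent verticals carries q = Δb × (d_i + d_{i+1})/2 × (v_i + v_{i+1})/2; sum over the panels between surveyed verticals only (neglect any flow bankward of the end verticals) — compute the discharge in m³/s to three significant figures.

Panel 1-2: Δb = 0.9 m, d̄ = (0.14+0.35)/2 = 0.245, v̄ = (0.57+0.82)/2 = 0.695 → q = 0.9×0.245×0.695 = 0.1532 m³/s
Panel 2-3: Δb = 1.9 m, d̄ = (0.35+0.49)/2 = 0.42, v̄ = (0.82+1.08)/2 = 0.95 → q = 1.9×0.42×0.95 = 0.7581 m³/s
Panel 3-4: Δb = 2.2 m, d̄ = (0.49+0.52)/2 = 0.505, v̄ = (1.08+1.23)/2 = 1.155 → q = 2.2×0.505×1.155 = 1.283 m³/s
Panel 4-5: Δb = 3.3 m, d̄ = (0.52+0.63)/2 = 0.575, v̄ = (1.23+0.91)/2 = 1.07 → q = 3.3×0.575×1.07 = 2.030 m³/s
Panel 5-6: Δb = 5.6 m, d̄ = (0.63+0.17)/2 = 0.4, v̄ = (0.91+0.67)/2 = 0.79 → q = 5.6×0.4×0.79 = 1.770 m³/s
Q = Σ q = 5.994 m³/s

5.99 m³/s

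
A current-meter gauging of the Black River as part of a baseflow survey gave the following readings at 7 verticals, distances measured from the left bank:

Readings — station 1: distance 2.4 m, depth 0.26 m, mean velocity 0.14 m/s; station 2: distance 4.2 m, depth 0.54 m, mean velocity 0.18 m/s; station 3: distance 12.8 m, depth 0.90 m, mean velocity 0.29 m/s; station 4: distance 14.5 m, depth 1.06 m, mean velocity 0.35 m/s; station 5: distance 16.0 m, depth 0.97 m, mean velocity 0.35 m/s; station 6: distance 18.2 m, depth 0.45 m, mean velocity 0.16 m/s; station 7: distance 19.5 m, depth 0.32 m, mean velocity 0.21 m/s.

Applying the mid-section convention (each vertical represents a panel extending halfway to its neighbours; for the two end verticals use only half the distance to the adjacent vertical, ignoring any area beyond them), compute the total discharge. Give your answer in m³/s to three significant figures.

w_1 = (4.2 − 2.4)/2 = 0.9 m; q_1 = 0.14 × 0.26 × 0.9 = 0.03276 m³/s
w_2 = (12.8 − 2.4)/2 = 5.2 m; q_2 = 0.18 × 0.54 × 5.2 = 0.5054 m³/s
w_3 = (14.5 − 4.2)/2 = 5.15 m; q_3 = 0.29 × 0.90 × 5.15 = 1.344 m³/s
w_4 = (16.0 − 12.8)/2 = 1.6 m; q_4 = 0.35 × 1.06 × 1.6 = 0.5936 m³/s
w_5 = (18.2 − 14.5)/2 = 1.85 m; q_5 = 0.35 × 0.97 × 1.85 = 0.6281 m³/s
w_6 = (19.5 − 16.0)/2 = 1.75 m; q_6 = 0.16 × 0.45 × 1.75 = 0.1260 m³/s
w_7 = (19.5 − 18.2)/2 = 0.65 m; q_7 = 0.21 × 0.32 × 0.65 = 0.04368 m³/s
Q = Σ qᵢ = 3.274 m³/s

3.27 m³/s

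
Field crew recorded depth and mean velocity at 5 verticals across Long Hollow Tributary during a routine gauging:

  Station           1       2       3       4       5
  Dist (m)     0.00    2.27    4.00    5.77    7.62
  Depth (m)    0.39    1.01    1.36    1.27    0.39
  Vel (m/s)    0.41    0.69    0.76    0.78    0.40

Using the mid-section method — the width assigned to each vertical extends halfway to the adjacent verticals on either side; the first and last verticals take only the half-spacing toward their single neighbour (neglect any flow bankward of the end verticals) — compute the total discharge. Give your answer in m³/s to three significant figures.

w_1 = (2.27 − 0.00)/2 = 1.135 m; q_1 = 0.41 × 0.39 × 1.135 = 0.1815 m³/s
w_2 = (4.00 − 0.00)/2 = 2 m; q_2 = 0.69 × 1.01 × 2 = 1.394 m³/s
w_3 = (5.77 − 2.27)/2 = 1.75 m; q_3 = 0.76 × 1.36 × 1.75 = 1.809 m³/s
w_4 = (7.62 − 4.00)/2 = 1.81 m; q_4 = 0.78 × 1.27 × 1.81 = 1.793 m³/s
w_5 = (7.62 − 5.77)/2 = 0.925 m; q_5 = 0.40 × 0.39 × 0.925 = 0.1443 m³/s
Q = Σ qᵢ = 5.321 m³/s

5.32 m³/s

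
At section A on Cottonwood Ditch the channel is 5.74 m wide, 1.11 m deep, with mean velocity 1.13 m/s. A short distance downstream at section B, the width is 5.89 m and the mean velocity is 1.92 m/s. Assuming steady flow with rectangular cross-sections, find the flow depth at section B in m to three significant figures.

Q = A₁V₁ = (5.74×1.11) × 1.13 = 7.200 m³/s
d₂ = Q/(b₂ V₂) = 7.200/(5.89×1.92) = 0.6366 m

0.637 m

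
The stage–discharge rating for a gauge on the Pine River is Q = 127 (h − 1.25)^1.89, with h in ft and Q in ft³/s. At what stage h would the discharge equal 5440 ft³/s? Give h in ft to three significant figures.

h − h₀ = (Q/C)^(1/b) = (5440/127)^(1/1.89) = 7.301 ft
h = 1.25 + 7.301 = 8.551 ft

8.55 ft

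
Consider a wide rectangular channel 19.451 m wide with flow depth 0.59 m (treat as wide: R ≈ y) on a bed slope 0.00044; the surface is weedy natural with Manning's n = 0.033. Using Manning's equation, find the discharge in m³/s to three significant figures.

A = b·y = 19.451 × 0.59 = 11.48 m²
Wide channel: R ≈ y = 0.59 m
Q = (1/n)·A·R^(2/3)·S^(1/2) = (1/0.033) × 11.48 × 0.5900^(2/3) × 0.00044^(1/2) = 5.131 m³/s

5.13 m³/s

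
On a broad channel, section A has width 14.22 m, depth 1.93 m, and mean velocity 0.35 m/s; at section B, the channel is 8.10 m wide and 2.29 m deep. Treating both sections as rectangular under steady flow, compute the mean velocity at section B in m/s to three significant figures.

0.518 m/s

Q = A₁V₁ = (14.22×1.93) × 0.35 = 9.606 m³/s
A₂ = 8.10 × 2.29 = 18.55 m²
V₂ = Q/A₂ = 9.606/18.55 = 0.5179 m/s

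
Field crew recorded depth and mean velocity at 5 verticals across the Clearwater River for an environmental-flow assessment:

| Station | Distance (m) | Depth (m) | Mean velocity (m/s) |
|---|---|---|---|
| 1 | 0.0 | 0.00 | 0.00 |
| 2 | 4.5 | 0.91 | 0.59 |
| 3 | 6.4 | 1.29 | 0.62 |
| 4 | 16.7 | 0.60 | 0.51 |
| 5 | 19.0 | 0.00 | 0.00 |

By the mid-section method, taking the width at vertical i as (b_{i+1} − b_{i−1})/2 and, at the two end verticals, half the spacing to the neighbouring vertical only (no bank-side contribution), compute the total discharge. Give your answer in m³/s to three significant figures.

8.52 m³/s

w_2 = (6.4 − 0.0)/2 = 3.2 m; q_2 = 0.59 × 0.91 × 3.2 = 1.718 m³/s
w_3 = (16.7 − 4.5)/2 = 6.1 m; q_3 = 0.62 × 1.29 × 6.1 = 4.879 m³/s
w_4 = (19.0 − 6.4)/2 = 6.3 m; q_4 = 0.51 × 0.60 × 6.3 = 1.928 m³/s
Stations 1, 5 contribute zero (depth or velocity is 0).
Q = Σ qᵢ = 8.525 m³/s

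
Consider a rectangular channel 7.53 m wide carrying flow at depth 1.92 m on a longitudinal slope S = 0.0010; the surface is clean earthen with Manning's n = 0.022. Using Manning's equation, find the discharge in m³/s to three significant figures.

A = b·y = 7.53 × 1.92 = 14.46 m²
P = b + 2y = 7.53 + 2×1.92 = 11.37 m
R = A/P = 14.46/11.37 = 1.272 m
Q = (1/n)·A·R^(2/3)·S^(1/2) = (1/0.022) × 14.46 × 1.272^(2/3) × 0.0010^(1/2) = 24.39 m³/s

24.4 m³/s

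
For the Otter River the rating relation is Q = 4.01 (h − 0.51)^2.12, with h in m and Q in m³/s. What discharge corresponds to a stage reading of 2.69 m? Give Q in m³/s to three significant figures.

Q = 4.01 × (2.69 − 0.51)^2.12 = 4.01 × 2.18^2.12 = 20.93 m³/s

20.9 m³/s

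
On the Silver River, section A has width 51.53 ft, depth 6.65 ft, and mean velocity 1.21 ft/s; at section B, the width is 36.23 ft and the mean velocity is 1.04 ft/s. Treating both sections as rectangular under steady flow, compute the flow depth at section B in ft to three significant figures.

Q = A₁V₁ = (51.53×6.65) × 1.21 = 414.6 ft³/s
d₂ = Q/(b₂ V₂) = 414.6/(36.23×1.04) = 11.00 ft

11.0 ft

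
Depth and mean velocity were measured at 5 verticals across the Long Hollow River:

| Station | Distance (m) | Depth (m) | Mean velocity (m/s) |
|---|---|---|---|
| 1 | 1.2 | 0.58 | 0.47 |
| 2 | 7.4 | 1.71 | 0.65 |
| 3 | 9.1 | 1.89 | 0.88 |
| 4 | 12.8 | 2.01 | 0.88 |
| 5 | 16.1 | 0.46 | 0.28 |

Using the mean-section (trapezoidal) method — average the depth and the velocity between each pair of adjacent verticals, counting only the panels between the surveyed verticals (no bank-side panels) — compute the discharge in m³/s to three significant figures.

Panel 1-2: Δb = 6.2 m, d̄ = (0.58+1.71)/2 = 1.145, v̄ = (0.47+0.65)/2 = 0.56 → q = 6.2×1.145×0.56 = 3.975 m³/s
Panel 2-3: Δb = 1.7 m, d̄ = (1.71+1.89)/2 = 1.8, v̄ = (0.65+0.88)/2 = 0.765 → q = 1.7×1.8×0.765 = 2.341 m³/s
Panel 3-4: Δb = 3.7 m, d̄ = (1.89+2.01)/2 = 1.95, v̄ = (0.88+0.88)/2 = 0.88 → q = 3.7×1.95×0.88 = 6.349 m³/s
Panel 4-5: Δb = 3.3 m, d̄ = (2.01+0.46)/2 = 1.235, v̄ = (0.88+0.28)/2 = 0.58 → q = 3.3×1.235×0.58 = 2.364 m³/s
Q = Σ q = 15.03 m³/s

15.0 m³/s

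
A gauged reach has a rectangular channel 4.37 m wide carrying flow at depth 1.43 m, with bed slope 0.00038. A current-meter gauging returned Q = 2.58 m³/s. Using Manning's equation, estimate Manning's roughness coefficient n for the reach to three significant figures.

A = b·y = 4.37 × 1.43 = 6.249 m²
P = b + 2y = 4.37 + 2×1.43 = 7.230 m
R = A/P = 6.249/7.230 = 0.8643 m
n = (1/Q)·A·R^(2/3)·S^(1/2) = (1/2.58) × 6.249 × 0.9074 × 0.01949 = 0.04284

0.0428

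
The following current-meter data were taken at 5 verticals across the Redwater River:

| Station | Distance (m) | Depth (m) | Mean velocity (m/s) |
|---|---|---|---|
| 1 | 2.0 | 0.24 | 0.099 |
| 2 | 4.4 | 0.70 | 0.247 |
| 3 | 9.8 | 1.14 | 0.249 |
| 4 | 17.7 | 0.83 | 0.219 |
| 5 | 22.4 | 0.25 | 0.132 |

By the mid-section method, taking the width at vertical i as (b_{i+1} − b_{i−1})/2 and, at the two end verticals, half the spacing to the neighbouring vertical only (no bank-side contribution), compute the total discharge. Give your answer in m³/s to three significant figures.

3.81 m³/s

w_1 = (4.4 − 2.0)/2 = 1.2 m; q_1 = 0.099 × 0.24 × 1.2 = 0.02851 m³/s
w_2 = (9.8 − 2.0)/2 = 3.9 m; q_2 = 0.247 × 0.70 × 3.9 = 0.6743 m³/s
w_3 = (17.7 − 4.4)/2 = 6.65 m; q_3 = 0.249 × 1.14 × 6.65 = 1.888 m³/s
w_4 = (22.4 − 9.8)/2 = 6.3 m; q_4 = 0.219 × 0.83 × 6.3 = 1.145 m³/s
w_5 = (22.4 − 17.7)/2 = 2.35 m; q_5 = 0.132 × 0.25 × 2.35 = 0.07755 m³/s
Q = Σ qᵢ = 3.813 m³/s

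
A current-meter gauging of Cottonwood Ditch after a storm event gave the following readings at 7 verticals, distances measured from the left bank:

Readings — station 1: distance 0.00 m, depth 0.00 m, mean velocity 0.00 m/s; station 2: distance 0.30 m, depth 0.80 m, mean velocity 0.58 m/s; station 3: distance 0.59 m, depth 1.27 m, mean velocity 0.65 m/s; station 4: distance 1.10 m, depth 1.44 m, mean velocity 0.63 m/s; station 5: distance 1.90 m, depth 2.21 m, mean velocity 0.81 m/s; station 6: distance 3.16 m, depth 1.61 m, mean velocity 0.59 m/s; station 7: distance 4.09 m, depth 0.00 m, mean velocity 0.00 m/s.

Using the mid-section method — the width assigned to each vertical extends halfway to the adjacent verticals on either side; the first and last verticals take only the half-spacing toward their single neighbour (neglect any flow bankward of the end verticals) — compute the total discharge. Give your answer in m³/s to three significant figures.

w_2 = (0.59 − 0.00)/2 = 0.295 m; q_2 = 0.58 × 0.80 × 0.295 = 0.1369 m³/s
w_3 = (1.10 − 0.30)/2 = 0.4 m; q_3 = 0.65 × 1.27 × 0.4 = 0.3302 m³/s
w_4 = (1.90 − 0.59)/2 = 0.655 m; q_4 = 0.63 × 1.44 × 0.655 = 0.5942 m³/s
w_5 = (3.16 − 1.10)/2 = 1.03 m; q_5 = 0.81 × 2.21 × 1.03 = 1.844 m³/s
w_6 = (4.09 − 1.90)/2 = 1.095 m; q_6 = 0.59 × 1.61 × 1.095 = 1.040 m³/s
Stations 1, 7 contribute zero (depth or velocity is 0).
Q = Σ qᵢ = 3.945 m³/s

3.95 m³/s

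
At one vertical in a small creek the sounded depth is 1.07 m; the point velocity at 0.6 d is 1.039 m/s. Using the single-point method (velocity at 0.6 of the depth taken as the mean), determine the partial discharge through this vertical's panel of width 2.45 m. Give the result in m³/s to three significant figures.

v̄ = v₀.₆ = 1.039 m/s
q = v̄ × d × w = 1.039 × 1.07 × 2.45 = 2.724 m³/s

2.72 m³/s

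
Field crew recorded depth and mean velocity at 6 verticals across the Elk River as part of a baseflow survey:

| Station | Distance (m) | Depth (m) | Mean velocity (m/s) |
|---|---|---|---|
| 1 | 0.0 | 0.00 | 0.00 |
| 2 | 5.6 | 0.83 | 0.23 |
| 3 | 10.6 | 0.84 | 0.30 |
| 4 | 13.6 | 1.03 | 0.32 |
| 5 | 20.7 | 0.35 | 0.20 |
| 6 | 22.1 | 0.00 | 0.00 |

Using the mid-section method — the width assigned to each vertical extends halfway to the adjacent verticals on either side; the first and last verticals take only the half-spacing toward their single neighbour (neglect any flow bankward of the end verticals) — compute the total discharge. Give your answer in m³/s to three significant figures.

3.98 m³/s

w_2 = (10.6 − 0.0)/2 = 5.3 m; q_2 = 0.23 × 0.83 × 5.3 = 1.012 m³/s
w_3 = (13.6 − 5.6)/2 = 4 m; q_3 = 0.30 × 0.84 × 4 = 1.008 m³/s
w_4 = (20.7 − 10.6)/2 = 5.05 m; q_4 = 0.32 × 1.03 × 5.05 = 1.664 m³/s
w_5 = (22.1 − 13.6)/2 = 4.25 m; q_5 = 0.20 × 0.35 × 4.25 = 0.2975 m³/s
Stations 1, 6 contribute zero (depth or velocity is 0).
Q = Σ qᵢ = 3.982 m³/s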